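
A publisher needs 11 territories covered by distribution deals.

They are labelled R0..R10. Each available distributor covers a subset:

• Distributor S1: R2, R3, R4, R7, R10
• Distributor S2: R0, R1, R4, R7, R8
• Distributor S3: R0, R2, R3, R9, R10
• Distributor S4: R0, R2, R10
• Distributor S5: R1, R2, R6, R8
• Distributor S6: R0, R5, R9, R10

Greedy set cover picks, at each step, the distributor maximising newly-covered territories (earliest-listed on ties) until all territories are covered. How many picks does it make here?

4

Greedy: pick S1 (covers 5 new) → pick S2 (covers 3 new) → pick S6 (covers 2 new) → pick S5 (covers 1 new). Total picks: 4.
(The true minimum cover uses only 3 distributors, so greedy is not optimal here.)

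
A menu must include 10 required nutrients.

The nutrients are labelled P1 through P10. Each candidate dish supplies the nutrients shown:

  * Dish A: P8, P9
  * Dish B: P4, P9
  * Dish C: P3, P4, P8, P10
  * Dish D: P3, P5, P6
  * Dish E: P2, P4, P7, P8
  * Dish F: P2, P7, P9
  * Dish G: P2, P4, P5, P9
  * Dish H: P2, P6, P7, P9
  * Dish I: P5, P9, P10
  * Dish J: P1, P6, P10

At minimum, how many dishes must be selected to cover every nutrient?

C and F and G and J together: C ∪ F ∪ G ∪ J = {P1, P2, P3, P4, P5, P6, P7, P8, P9, P10} — every nutrient is covered.
No 3 of the 10 dishes cover everything (all 120 combinations miss at least one nutrient), so 4 is optimal.

4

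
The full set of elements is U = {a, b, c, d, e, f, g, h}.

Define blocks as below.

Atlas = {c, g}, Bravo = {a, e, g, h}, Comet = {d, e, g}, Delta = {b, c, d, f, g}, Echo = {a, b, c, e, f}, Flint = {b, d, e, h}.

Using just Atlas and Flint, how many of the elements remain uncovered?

2

Union of Atlas, Flint = {b, c, d, e, g, h}.
Not covered: a, f — 2 elements.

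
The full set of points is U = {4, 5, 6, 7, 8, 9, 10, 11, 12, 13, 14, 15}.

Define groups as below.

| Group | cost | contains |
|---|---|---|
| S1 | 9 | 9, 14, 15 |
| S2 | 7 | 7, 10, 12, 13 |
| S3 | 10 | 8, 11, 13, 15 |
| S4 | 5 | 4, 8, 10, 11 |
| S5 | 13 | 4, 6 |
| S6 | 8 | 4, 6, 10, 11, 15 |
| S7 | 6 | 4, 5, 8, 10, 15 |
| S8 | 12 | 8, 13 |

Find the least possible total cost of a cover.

30

S1, S2, S6, S7 together cover every point (S1 ∪ S2 ∪ S6 ∪ S7 = {4, 5, 6, 7, 8, 9, 10, 11, 12, 13, 14, 15}); total cost 9 + 7 + 8 + 6 = 30.
No covering selection has total cost below 30.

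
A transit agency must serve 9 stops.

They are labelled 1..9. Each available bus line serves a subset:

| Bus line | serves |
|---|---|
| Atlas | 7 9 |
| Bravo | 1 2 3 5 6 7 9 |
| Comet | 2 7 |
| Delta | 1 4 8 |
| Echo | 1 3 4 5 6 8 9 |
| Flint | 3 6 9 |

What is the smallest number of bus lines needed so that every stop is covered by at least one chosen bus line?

2

Take {Bravo, Echo}. Their union is {1, 2, 3, 4, 5, 6, 7, 8, 9}, which is all 9 stops.
No single bus line has all 9 stops (the largest, Bravo, has 7), so 2 is optimal.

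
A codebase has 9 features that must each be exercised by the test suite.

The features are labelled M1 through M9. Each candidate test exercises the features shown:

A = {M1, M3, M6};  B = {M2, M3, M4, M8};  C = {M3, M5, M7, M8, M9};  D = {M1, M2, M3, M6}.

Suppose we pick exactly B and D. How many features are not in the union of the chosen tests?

Union of B, D = {M1, M2, M3, M4, M6, M8}.
Not covered: M5, M7, M9 — 3 features.

3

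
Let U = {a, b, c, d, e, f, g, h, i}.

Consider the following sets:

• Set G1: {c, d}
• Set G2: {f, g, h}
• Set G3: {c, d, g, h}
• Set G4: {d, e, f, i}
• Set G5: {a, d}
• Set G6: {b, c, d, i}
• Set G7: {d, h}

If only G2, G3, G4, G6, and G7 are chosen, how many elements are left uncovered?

1

Union of G2, G3, G4, G6, G7 = {b, c, d, e, f, g, h, i}.
Not covered: a — 1 element.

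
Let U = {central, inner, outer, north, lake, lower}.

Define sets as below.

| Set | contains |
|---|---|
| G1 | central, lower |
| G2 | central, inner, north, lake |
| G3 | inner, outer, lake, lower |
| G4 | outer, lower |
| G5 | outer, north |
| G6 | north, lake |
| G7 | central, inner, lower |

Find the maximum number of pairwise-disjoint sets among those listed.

G2, G4 are pairwise disjoint (G2={central,inner,north,lake}; G4={outer,lower}).
Every remaining set overlaps one of these, and no 3 of the listed sets are pairwise disjoint, so 2 is the maximum.

2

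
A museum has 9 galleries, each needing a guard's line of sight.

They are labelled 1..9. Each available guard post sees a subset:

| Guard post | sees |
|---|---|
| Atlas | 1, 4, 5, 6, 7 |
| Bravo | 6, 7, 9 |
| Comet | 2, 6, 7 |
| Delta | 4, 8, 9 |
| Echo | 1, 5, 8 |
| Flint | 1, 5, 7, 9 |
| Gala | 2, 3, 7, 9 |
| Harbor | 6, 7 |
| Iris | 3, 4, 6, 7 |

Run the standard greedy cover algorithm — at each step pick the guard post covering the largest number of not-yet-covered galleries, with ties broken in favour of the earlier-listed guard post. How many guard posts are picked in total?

3

Greedy: pick Atlas (covers 5 new) → pick Gala (covers 3 new) → pick Delta (covers 1 new). Total picks: 3.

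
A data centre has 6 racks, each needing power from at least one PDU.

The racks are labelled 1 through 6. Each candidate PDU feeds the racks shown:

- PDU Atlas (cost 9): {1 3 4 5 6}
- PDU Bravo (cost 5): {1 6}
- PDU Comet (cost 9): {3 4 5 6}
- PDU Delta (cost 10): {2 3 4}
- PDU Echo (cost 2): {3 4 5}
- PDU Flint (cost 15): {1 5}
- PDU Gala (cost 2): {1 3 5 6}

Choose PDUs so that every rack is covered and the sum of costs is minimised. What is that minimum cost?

12

Delta, Gala together cover every rack (Delta ∪ Gala = {1, 2, 3, 4, 5, 6}); total cost 10 + 2 = 12.
The greedy pick Gala, Echo, Delta costs 14; no covering selection beats 12.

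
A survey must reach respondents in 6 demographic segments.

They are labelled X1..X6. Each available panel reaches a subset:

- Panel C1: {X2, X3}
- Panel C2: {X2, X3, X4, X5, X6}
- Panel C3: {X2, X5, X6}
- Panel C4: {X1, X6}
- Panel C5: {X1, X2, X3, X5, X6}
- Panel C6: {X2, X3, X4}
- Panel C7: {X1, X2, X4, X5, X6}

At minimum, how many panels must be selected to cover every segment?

C6 and C7 together: C6 ∪ C7 = {X1, X2, X3, X4, X5, X6} — every segment is covered.
No single panel has all 6 segments (the largest, C2, has 5), so 2 is optimal.

2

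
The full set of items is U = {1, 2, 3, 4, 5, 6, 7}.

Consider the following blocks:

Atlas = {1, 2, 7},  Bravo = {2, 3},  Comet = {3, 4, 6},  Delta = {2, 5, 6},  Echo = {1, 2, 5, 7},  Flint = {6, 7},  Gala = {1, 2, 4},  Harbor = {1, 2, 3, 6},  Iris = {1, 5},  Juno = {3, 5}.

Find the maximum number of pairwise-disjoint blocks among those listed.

Flint, Gala, Juno are pairwise disjoint (Flint={6,7}; Gala={1,2,4}; Juno={3,5}).
Every remaining block overlaps one of these, and no 4 of the listed blocks are pairwise disjoint, so 3 is the maximum.

3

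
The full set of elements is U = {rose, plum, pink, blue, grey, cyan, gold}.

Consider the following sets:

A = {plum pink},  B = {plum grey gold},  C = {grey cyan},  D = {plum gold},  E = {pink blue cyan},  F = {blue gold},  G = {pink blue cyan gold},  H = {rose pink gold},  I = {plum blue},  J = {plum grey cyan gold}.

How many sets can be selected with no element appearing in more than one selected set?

3

A, C, F are pairwise disjoint (A={plum,pink}; C={grey,cyan}; F={blue,gold}).
Every remaining set overlaps one of these, and no 4 of the listed sets are pairwise disjoint, so 3 is the maximum.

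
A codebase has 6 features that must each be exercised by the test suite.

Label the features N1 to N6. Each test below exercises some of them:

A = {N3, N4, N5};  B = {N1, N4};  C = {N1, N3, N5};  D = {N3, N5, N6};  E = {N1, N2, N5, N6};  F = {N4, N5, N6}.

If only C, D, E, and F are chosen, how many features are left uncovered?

Union of C, D, E, F = {N1, N2, N3, N4, N5, N6} — that's every feature, so 0 are uncovered.

0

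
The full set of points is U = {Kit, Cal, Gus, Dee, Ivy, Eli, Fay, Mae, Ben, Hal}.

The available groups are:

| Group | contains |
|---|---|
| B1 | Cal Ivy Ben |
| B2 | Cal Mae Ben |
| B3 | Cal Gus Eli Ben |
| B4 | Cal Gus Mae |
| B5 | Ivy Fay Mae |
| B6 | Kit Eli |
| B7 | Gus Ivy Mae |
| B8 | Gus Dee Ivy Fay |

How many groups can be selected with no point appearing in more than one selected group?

B2, B6, B8 are pairwise disjoint (B2={Cal,Mae,Ben}; B6={Kit,Eli}; B8={Gus,Dee,Ivy,Fay}).
Every remaining group overlaps one of these, and no 4 of the listed groups are pairwise disjoint, so 3 is the maximum.

3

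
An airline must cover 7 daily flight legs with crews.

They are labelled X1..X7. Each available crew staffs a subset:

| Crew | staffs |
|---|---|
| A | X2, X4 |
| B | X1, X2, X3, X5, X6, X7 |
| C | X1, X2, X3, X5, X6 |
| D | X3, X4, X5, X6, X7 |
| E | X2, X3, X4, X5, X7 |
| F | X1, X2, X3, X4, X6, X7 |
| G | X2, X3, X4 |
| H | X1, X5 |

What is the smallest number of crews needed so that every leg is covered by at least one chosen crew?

2

B and E together: B ∪ E = {X1, X2, X3, X4, X5, X6, X7} — every leg is covered.
No single crew has all 7 legs (the largest, B, has 6), so 2 is optimal.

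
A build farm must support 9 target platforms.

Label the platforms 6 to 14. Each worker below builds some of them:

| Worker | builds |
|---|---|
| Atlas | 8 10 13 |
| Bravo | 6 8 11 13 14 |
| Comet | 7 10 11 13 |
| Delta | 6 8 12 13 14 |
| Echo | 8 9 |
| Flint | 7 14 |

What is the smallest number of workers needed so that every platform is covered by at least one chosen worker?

3

Take {Comet, Delta, Echo}. Their union is {6, 7, 8, 9, 10, 11, 12, 13, 14}, which is all 9 platforms.
Only Echo contains 9, so Echo is forced; the remaining 7 platforms need at least 2 more workers (each remaining worker adds at most 4) — so at least 3 workers are needed, and 3 is optimal.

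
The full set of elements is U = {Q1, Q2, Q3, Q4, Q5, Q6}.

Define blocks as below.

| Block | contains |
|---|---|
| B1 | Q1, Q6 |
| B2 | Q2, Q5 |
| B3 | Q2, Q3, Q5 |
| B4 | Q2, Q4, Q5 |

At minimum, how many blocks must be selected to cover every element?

3

Take {B1, B3, B4}. Their union is {Q1, Q2, Q3, Q4, Q5, Q6}, which is all 6 elements.
Only B1 contains Q1, so B1 is forced; the remaining 4 elements need at least 2 more blocks (each remaining block adds at most 3) — so at least 3 blocks are needed, and 3 is optimal.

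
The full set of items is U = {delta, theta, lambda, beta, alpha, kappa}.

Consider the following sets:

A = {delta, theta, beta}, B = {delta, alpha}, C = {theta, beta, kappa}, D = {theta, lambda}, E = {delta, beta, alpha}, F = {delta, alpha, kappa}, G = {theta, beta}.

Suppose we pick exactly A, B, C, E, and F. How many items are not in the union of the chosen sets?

1

Union of A, B, C, E, F = {delta, theta, beta, alpha, kappa}.
Not covered: lambda — 1 item.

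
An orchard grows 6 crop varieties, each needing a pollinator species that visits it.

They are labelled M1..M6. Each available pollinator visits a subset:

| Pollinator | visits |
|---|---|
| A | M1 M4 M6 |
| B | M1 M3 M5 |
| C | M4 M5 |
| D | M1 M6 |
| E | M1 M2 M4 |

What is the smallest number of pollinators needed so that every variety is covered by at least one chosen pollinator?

Take {B, D, E}. Their union is {M1, M2, M3, M4, M5, M6}, which is all 6 varieties.
Only E contains M2, so E is forced; the remaining 3 varieties need at least 2 more pollinators (each remaining pollinator adds at most 2) — so at least 3 pollinators are needed, and 3 is optimal.

3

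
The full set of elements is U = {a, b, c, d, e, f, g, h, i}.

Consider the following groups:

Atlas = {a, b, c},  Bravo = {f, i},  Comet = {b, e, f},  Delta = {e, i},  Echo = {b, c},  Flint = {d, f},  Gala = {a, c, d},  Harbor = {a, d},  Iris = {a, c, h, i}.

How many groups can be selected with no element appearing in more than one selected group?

Delta, Echo, Harbor are pairwise disjoint (Delta={e,i}; Echo={b,c}; Harbor={a,d}).
Every remaining group overlaps one of these, and no 4 of the listed groups are pairwise disjoint, so 3 is the maximum.

3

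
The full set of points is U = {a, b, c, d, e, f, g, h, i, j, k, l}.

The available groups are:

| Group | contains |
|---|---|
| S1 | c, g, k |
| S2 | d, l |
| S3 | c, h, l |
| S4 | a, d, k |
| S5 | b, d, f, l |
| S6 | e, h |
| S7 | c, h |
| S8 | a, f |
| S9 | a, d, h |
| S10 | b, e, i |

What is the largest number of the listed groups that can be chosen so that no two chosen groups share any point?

S1, S2, S8, S10 are pairwise disjoint (S1={c,g,k}; S2={d,l}; S8={a,f}; S10={b,e,i}).
Every remaining group overlaps one of these, and no 5 of the listed groups are pairwise disjoint, so 4 is the maximum.

4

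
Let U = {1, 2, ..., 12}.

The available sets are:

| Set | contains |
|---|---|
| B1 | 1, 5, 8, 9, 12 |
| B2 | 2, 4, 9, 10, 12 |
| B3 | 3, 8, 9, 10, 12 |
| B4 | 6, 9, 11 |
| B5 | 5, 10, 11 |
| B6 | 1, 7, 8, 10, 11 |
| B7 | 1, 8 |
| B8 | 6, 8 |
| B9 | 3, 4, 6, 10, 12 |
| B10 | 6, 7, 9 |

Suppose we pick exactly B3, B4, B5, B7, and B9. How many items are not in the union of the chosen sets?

2

Union of B3, B4, B5, B7, B9 = {1, 3, 4, 5, 6, 8, 9, 10, 11, 12}.
Not covered: 2, 7 — 2 items.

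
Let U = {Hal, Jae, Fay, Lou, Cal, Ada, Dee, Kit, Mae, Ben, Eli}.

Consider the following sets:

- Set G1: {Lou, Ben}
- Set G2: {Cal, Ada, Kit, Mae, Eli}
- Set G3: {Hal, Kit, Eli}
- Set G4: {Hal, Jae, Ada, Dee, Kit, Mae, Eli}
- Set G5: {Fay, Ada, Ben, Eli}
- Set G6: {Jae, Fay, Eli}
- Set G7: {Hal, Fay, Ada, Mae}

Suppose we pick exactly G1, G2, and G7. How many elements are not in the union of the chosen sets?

Union of G1, G2, G7 = {Hal, Fay, Lou, Cal, Ada, Kit, Mae, Ben, Eli}.
Not covered: Jae, Dee — 2 elements.

2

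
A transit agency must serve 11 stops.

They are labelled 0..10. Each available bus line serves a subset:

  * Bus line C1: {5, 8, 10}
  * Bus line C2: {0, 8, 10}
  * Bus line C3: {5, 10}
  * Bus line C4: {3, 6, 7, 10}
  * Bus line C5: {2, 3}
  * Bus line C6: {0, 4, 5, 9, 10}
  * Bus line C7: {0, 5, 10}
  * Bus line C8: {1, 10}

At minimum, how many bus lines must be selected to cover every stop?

C2 and C4 and C5 and C6 and C8 together: C2 ∪ C4 ∪ C5 ∪ C6 ∪ C8 = {0, 1, 2, 3, 4, 5, 6, 7, 8, 9, 10} — every stop is covered.
No 4 of the 8 bus lines cover everything (all 70 combinations miss at least one stop), so 5 is optimal.

5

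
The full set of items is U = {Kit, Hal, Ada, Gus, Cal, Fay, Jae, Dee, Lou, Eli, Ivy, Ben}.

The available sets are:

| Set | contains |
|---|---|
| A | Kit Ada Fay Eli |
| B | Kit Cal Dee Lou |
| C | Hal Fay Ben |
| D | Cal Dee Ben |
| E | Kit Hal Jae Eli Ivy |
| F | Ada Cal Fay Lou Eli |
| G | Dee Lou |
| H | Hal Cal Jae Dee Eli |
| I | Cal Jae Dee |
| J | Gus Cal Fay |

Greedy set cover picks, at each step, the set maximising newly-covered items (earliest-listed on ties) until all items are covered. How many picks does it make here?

4

Greedy: pick E (covers 5 new) → pick F (covers 4 new) → pick D (covers 2 new) → pick J (covers 1 new). Total picks: 4.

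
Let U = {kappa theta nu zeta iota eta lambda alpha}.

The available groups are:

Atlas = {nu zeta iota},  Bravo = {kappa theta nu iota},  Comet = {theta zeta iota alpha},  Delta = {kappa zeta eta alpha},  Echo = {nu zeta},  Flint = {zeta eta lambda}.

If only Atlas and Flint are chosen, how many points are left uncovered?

Union of Atlas, Flint = {nu, zeta, iota, eta, lambda}.
Not covered: kappa, theta, alpha — 3 points.

3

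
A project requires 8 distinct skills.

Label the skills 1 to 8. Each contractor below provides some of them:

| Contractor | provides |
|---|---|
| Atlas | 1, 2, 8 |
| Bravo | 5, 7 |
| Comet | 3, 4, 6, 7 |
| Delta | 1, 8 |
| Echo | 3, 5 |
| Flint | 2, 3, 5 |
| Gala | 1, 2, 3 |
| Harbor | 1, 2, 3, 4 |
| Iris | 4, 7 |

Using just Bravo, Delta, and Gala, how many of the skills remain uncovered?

Union of Bravo, Delta, Gala = {1, 2, 3, 5, 7, 8}.
Not covered: 4, 6 — 2 skills.

2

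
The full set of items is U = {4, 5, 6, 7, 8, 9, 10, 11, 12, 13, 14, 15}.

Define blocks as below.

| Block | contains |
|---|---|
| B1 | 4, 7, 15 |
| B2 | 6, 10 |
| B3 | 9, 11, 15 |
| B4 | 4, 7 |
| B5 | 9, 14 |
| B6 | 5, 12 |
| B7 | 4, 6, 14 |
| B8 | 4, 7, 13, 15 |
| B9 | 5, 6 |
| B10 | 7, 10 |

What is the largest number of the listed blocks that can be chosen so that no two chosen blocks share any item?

4

B3, B6, B7, B10 are pairwise disjoint (B3={9,11,15}; B6={5,12}; B7={4,6,14}; B10={7,10}).
Every remaining block overlaps one of these, and no 5 of the listed blocks are pairwise disjoint, so 4 is the maximum.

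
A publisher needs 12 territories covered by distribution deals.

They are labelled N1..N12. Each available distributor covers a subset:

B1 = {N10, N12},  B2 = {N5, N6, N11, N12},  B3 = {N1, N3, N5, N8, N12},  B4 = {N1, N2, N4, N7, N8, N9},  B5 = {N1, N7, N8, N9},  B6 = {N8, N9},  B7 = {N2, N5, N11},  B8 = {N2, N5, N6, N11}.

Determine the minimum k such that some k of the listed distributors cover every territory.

4

Take {B1, B3, B4, B8}. Their union is {N1, N2, N3, N4, N5, N6, N7, N8, N9, N10, N11, N12}, which is all 12 territories.
No 3 of the 8 distributors cover everything (all 56 combinations miss at least one territory), so 4 is optimal.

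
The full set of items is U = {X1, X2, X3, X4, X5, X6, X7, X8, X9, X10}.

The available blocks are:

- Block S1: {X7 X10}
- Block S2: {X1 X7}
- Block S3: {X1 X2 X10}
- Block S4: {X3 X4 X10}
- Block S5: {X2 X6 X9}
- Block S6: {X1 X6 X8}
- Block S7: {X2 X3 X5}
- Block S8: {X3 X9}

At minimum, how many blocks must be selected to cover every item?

S2 and S4 and S6 and S7 and S8 together: S2 ∪ S4 ∪ S6 ∪ S7 ∪ S8 = {X1, X2, X3, X4, X5, X6, X7, X8, X9, X10} — every item is covered.
No 4 of the 8 blocks cover everything (all 70 combinations miss at least one item), so 5 is optimal.

5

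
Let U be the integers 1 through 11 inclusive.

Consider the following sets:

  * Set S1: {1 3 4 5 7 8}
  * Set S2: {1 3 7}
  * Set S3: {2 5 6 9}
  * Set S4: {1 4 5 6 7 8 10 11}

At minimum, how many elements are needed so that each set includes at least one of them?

2

The 2 elements {2, 7} hit every set.
The sets S2, S3 are pairwise disjoint, so any hitting set needs a separate element for each — at least 2. Hence 2 is optimal.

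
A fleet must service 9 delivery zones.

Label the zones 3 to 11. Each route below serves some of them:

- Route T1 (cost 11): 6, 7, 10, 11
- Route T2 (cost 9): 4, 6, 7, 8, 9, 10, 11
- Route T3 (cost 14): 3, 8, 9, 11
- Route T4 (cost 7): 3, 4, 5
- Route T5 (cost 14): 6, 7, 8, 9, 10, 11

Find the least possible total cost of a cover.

16

T2, T4 together cover every zone (T2 ∪ T4 = {3, 4, 5, 6, 7, 8, 9, 10, 11}); total cost 9 + 7 = 16.
No covering selection has total cost below 16.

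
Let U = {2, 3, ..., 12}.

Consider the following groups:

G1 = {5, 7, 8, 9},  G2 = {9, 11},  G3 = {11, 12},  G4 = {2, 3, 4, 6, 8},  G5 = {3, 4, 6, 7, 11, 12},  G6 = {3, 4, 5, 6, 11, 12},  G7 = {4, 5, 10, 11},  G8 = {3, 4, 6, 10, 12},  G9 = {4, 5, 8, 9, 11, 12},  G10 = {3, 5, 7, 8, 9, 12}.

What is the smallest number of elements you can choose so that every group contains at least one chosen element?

3

Take H = {3, 7, 11}. Each listed group contains at least one of these, so H is a hitting set of size 3.
No choice of 2 elements meets every group, so 3 is the minimum.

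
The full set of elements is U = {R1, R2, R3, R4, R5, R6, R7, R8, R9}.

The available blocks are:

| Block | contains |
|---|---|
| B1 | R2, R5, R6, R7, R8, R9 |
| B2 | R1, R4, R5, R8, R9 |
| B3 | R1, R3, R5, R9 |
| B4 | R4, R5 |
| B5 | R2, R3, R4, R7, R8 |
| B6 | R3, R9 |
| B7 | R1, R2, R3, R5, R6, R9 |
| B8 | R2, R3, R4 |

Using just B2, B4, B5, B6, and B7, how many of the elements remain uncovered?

Union of B2, B4, B5, B6, B7 = {R1, R2, R3, R4, R5, R6, R7, R8, R9} — that's every element, so 0 are uncovered.

0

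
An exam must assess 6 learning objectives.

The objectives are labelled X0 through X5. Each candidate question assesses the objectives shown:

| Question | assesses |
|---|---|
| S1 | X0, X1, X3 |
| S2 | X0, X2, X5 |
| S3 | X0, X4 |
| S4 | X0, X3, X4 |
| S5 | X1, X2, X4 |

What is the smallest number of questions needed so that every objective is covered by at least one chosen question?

3

S1 and S2 and S3 together: S1 ∪ S2 ∪ S3 = {X0, X1, X2, X3, X4, X5} — every objective is covered.
Only S2 contains X5, so S2 is forced; the remaining 3 objectives need at least 2 more questions (each remaining question adds at most 2) — so at least 3 questions are needed, and 3 is optimal.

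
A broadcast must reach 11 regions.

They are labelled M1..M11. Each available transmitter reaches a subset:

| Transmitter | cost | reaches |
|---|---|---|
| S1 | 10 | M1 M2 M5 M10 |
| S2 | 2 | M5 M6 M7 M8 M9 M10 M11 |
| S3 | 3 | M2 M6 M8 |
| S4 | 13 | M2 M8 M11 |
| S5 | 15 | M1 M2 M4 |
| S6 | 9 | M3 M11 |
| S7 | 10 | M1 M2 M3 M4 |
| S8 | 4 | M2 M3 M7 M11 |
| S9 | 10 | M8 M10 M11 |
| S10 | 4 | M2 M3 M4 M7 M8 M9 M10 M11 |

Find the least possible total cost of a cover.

S2, S7 together cover every region (S2 ∪ S7 = {M1, M2, M3, M4, M5, M6, M7, M8, M9, M10, M11}); total cost 2 + 10 = 12.
The greedy pick S2, S10, S1 costs 16; no covering selection beats 12.

12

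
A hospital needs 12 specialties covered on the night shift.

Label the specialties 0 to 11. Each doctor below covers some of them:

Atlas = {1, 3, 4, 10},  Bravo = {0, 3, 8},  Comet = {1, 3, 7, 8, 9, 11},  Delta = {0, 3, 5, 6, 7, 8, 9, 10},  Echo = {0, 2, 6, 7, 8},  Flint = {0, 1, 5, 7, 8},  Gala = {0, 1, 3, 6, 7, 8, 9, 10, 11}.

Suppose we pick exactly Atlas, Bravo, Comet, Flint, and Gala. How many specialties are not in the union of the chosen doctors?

1

Union of Atlas, Bravo, Comet, Flint, Gala = {0, 1, 3, 4, 5, 6, 7, 8, 9, 10, 11}.
Not covered: 2 — 1 specialty.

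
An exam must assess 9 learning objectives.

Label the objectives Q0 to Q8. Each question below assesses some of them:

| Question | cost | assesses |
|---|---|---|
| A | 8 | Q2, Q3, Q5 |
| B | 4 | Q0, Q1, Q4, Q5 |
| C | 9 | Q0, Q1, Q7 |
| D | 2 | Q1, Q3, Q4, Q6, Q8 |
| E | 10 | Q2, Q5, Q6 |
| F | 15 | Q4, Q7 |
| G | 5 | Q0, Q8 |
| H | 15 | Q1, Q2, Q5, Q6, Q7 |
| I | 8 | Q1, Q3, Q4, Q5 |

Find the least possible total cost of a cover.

A, C, D together cover every objective (A ∪ C ∪ D = {Q0, Q1, Q2, Q3, Q4, Q5, Q6, Q7, Q8}); total cost 8 + 9 + 2 = 19.
The greedy pick D, B, H costs 21; no covering selection beats 19.

19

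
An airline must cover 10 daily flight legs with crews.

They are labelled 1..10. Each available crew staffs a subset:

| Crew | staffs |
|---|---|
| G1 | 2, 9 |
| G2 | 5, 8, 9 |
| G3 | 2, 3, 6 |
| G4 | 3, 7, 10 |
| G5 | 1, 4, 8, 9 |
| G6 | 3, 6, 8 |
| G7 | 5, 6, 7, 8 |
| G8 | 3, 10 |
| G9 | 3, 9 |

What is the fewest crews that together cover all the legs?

Take {G3, G5, G7, G8}. Their union is {1, 2, 3, 4, 5, 6, 7, 8, 9, 10}, which is all 10 legs.
No 3 of the 9 crews cover everything (all 84 combinations miss at least one leg), so 4 is optimal.

4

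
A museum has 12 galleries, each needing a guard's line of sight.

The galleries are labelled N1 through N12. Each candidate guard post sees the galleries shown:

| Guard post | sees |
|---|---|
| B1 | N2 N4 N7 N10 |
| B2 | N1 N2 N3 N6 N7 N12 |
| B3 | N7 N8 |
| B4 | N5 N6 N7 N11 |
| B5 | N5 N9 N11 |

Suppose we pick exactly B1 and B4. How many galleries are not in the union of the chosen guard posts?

5

Union of B1, B4 = {N2, N4, N5, N6, N7, N10, N11}.
Not covered: N1, N3, N8, N9, N12 — 5 galleries.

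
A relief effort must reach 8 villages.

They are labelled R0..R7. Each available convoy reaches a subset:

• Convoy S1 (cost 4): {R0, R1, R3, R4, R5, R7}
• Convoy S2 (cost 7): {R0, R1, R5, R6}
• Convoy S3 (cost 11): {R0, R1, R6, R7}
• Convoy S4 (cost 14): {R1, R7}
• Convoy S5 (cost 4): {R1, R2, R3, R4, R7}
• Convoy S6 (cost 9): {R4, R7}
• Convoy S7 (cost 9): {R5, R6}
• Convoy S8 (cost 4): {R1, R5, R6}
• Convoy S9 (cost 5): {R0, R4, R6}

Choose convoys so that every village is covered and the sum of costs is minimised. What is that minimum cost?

S2, S5 together cover every village (S2 ∪ S5 = {R0, R1, R2, R3, R4, R5, R6, R7}); total cost 7 + 4 = 11.
The greedy pick S1, S5, S8 costs 12; no covering selection beats 11.

11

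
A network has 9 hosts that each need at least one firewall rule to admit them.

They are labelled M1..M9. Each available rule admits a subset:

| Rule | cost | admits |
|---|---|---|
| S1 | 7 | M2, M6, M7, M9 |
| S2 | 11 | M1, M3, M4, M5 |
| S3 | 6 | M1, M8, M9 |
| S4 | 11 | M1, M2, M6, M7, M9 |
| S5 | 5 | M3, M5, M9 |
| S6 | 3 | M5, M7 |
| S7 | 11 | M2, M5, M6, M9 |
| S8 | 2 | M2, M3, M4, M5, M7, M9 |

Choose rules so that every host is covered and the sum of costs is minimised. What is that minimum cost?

S1, S3, S8 together cover every host (S1 ∪ S3 ∪ S8 = {M1, M2, M3, M4, M5, M6, M7, M8, M9}); total cost 7 + 6 + 2 = 15.
No covering selection has total cost below 15.

15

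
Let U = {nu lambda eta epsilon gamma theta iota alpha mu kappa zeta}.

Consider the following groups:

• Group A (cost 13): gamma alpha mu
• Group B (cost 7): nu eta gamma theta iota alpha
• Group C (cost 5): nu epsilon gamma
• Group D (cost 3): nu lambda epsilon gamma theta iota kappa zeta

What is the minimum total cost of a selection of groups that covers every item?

A, B, D together cover every item (A ∪ B ∪ D = {nu, lambda, eta, epsilon, gamma, theta, iota, alpha, mu, kappa, zeta}); total cost 13 + 7 + 3 = 23.
No covering selection has total cost below 23.

23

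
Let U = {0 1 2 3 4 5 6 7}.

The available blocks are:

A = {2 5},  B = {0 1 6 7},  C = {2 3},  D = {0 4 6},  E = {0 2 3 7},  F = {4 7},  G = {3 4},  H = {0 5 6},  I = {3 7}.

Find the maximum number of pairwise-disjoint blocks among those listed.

3

C, F, H are pairwise disjoint (C={2,3}; F={4,7}; H={0,5,6}).
Every remaining block overlaps one of these, and no 4 of the listed blocks are pairwise disjoint, so 3 is the maximum.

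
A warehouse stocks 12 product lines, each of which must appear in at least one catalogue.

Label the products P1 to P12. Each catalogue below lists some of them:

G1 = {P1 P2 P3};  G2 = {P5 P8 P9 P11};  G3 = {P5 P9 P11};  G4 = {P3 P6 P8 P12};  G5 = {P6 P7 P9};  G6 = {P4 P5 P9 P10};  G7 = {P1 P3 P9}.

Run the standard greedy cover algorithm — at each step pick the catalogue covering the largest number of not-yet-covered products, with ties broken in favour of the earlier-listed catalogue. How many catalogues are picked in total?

5

Greedy: pick G2 (covers 4 new) → pick G1 (covers 3 new) → pick G4 (covers 2 new) → pick G6 (covers 2 new) → pick G5 (covers 1 new). Total picks: 5.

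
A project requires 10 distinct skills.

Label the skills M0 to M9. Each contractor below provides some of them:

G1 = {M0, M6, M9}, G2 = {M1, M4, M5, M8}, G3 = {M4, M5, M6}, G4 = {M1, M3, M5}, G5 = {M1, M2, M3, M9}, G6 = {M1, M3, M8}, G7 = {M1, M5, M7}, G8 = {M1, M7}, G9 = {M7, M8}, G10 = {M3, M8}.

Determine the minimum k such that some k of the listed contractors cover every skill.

G1 and G2 and G5 and G8 together: G1 ∪ G2 ∪ G5 ∪ G8 = {M0, M1, M2, M3, M4, M5, M6, M7, M8, M9} — every skill is covered.
No 3 of the 10 contractors cover everything (all 120 combinations miss at least one skill), so 4 is optimal.

4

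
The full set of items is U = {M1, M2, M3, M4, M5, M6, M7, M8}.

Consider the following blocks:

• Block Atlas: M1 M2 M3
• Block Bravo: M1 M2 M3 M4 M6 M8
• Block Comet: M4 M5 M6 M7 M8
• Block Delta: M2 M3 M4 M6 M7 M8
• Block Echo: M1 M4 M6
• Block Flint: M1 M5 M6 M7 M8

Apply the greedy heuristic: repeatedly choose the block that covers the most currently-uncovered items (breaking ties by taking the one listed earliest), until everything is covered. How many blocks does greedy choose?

Greedy: pick Bravo (covers 6 new) → pick Comet (covers 2 new). Total picks: 2.

2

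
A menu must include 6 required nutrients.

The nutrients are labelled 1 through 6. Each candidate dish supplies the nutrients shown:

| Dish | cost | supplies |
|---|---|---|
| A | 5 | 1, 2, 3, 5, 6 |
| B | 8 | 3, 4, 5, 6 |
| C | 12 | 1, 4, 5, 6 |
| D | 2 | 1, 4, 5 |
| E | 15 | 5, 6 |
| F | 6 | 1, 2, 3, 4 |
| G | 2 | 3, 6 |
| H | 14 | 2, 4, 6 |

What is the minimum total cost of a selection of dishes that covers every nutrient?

A, D together cover every nutrient (A ∪ D = {1, 2, 3, 4, 5, 6}); total cost 5 + 2 = 7.
The greedy pick D, G, A costs 9; no covering selection beats 7.

7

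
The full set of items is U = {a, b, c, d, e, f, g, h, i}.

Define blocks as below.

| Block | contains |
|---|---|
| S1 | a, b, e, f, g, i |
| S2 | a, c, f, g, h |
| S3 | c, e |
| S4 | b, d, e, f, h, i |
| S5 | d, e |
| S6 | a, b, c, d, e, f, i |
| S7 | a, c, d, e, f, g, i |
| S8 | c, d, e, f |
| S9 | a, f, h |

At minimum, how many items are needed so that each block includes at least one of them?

Take T = {a, e}. Each listed block contains at least one of these, so T is a hitting set of size 2.
The blocks S3, S9 are pairwise disjoint, so any hitting set needs a separate item for each — at least 2. Hence 2 is optimal.

2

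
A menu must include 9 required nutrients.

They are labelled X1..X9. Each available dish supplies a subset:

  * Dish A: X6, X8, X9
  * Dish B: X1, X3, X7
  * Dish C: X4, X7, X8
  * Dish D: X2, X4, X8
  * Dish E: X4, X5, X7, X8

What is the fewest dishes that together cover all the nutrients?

Take {A, B, D, E}. Their union is {X1, X2, X3, X4, X5, X6, X7, X8, X9}, which is all 9 nutrients.
Only E contains X5, so E is forced; the remaining 5 nutrients need at least 3 more dishes (each remaining dish adds at most 2) — so at least 4 dishes are needed, and 4 is optimal.

4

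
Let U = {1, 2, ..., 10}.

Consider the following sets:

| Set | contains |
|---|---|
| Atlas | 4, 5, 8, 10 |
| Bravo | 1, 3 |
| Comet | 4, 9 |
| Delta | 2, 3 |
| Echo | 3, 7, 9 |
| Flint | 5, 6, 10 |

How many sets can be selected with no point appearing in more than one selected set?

3

Comet, Delta, Flint are pairwise disjoint (Comet={4,9}; Delta={2,3}; Flint={5,6,10}).
Every remaining set overlaps one of these, and no 4 of the listed sets are pairwise disjoint, so 3 is the maximum.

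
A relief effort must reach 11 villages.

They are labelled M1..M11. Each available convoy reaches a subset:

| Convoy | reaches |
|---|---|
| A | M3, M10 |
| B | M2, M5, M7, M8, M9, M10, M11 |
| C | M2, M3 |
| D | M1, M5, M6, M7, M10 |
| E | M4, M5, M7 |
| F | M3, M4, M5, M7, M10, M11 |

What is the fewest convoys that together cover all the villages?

B and D and F together: B ∪ D ∪ F = {M1, M2, M3, M4, M5, M6, M7, M8, M9, M10, M11} — every village is covered.
Only D contains M1, so D is forced; the remaining 6 villages need at least 2 more convoys (each remaining convoy adds at most 4) — so at least 3 convoys are needed, and 3 is optimal.

3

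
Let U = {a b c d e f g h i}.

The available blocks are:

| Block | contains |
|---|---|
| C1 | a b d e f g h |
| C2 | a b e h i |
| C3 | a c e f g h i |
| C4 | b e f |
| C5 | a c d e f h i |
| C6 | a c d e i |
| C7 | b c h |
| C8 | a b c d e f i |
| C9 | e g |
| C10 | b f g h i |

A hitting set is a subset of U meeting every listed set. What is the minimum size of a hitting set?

2

The 2 points {b, e} hit every block.
The blocks C7, C9 are pairwise disjoint, so any hitting set needs a separate point for each — at least 2. Hence 2 is optimal.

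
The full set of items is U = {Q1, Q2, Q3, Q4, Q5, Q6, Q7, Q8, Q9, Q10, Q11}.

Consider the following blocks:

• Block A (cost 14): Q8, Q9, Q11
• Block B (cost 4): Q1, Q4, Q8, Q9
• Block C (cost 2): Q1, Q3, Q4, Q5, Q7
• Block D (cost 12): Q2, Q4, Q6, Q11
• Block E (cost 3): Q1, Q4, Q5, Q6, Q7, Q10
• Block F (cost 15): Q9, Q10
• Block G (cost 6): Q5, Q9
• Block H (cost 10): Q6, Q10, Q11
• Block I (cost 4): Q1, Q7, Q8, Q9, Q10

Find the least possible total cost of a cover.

18

C, D, I together cover every item (C ∪ D ∪ I = {Q1, Q2, Q3, Q4, Q5, Q6, Q7, Q8, Q9, Q10, Q11}); total cost 2 + 12 + 4 = 18.
The greedy pick C, I, E, D costs 21; no covering selection beats 18.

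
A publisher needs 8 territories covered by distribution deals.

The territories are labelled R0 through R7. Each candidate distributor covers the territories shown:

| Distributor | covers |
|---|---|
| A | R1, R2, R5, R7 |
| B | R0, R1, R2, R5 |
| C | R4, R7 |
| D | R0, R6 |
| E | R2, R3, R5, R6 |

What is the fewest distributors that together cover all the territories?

Take {B, C, E}. Their union is {R0, R1, R2, R3, R4, R5, R6, R7}, which is all 8 territories.
Only E contains R3, so E is forced; the remaining 4 territories need at least 2 more distributors (each remaining distributor adds at most 2) — so at least 3 distributors are needed, and 3 is optimal.

3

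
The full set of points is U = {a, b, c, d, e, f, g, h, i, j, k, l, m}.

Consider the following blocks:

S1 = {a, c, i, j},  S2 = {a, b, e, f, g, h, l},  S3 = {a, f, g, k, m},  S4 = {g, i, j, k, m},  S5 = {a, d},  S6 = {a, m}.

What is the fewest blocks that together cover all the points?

4

Take {S1, S2, S3, S5}. Their union is {a, b, c, d, e, f, g, h, i, j, k, l, m}, which is all 13 points.
No 3 of the 6 blocks cover everything (all 20 combinations miss at least one point), so 4 is optimal.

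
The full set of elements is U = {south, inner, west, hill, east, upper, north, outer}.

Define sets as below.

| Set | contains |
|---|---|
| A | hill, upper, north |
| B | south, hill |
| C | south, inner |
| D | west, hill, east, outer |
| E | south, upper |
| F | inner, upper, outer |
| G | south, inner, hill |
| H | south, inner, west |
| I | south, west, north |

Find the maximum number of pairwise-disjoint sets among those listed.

2

D, E are pairwise disjoint (D={west,hill,east,outer}; E={south,upper}).
Every remaining set overlaps one of these, and no 3 of the listed sets are pairwise disjoint, so 2 is the maximum.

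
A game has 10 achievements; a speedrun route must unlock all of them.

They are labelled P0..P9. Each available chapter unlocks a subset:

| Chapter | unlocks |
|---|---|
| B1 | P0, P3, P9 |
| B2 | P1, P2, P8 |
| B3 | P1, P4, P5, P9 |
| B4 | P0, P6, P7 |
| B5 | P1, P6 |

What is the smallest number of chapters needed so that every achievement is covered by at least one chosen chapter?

Take {B1, B2, B3, B4}. Their union is {P0, P1, P2, P3, P4, P5, P6, P7, P8, P9}, which is all 10 achievements.
Only B2 contains P2, so B2 is forced; the remaining 7 achievements need at least 3 more chapters (each remaining chapter adds at most 3) — so at least 4 chapters are needed, and 4 is optimal.

4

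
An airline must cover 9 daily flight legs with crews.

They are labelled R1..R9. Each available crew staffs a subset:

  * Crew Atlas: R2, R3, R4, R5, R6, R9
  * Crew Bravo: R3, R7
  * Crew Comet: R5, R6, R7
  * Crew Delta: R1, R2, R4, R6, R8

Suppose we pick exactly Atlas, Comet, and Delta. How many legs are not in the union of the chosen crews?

0

Union of Atlas, Comet, Delta = {R1, R2, R3, R4, R5, R6, R7, R8, R9} — that's every leg, so 0 are uncovered.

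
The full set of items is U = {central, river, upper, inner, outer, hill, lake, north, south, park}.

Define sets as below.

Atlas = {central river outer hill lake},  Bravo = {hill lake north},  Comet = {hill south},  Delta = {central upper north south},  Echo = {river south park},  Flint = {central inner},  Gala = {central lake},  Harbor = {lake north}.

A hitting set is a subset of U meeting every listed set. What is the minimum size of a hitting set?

Take H = {central, north, south}. Each listed set contains at least one of these, so H is a hitting set of size 3.
The sets Bravo, Echo, Flint are pairwise disjoint, so any hitting set needs a separate item for each — at least 3. Hence 3 is optimal.

3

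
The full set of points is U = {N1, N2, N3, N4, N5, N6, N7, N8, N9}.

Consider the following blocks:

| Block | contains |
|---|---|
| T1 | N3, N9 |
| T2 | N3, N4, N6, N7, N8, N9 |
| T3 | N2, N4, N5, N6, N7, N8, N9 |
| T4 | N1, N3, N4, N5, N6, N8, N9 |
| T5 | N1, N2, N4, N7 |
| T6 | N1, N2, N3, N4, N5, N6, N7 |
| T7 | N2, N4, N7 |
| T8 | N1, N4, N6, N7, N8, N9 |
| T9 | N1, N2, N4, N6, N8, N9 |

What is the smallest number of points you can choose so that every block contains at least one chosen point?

Take H = {N7, N9}. Each listed block contains at least one of these, so H is a hitting set of size 2.
The blocks T1, T7 are pairwise disjoint, so any hitting set needs a separate point for each — at least 2. Hence 2 is optimal.

2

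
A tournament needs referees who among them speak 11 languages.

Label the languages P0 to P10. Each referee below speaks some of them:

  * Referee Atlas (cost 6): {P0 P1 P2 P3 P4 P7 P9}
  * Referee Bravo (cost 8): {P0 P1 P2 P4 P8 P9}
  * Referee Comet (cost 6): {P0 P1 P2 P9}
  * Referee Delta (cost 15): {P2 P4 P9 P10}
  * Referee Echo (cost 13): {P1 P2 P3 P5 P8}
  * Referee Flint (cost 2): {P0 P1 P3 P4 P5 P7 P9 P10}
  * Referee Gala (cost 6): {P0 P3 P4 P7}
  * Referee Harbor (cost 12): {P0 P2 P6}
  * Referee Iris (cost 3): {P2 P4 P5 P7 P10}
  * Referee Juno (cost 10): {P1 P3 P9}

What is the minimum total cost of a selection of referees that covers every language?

Bravo, Flint, Harbor together cover every language (Bravo ∪ Flint ∪ Harbor = {P0, P1, P2, P3, P4, P5, P6, P7, P8, P9, P10}); total cost 8 + 2 + 12 = 22.
The greedy pick Flint, Iris, Bravo, Harbor costs 25; no covering selection beats 22.

22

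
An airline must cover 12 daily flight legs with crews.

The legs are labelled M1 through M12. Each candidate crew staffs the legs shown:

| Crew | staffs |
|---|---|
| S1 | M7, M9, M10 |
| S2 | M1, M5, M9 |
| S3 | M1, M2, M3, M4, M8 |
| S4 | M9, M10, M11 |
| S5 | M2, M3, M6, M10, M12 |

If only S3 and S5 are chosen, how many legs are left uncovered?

4

Union of S3, S5 = {M1, M2, M3, M4, M6, M8, M10, M12}.
Not covered: M5, M7, M9, M11 — 4 legs.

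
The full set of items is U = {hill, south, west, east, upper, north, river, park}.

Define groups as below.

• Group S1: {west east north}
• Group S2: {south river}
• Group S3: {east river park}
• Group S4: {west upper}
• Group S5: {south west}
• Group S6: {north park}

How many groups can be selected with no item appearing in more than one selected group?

3

S2, S4, S6 are pairwise disjoint (S2={south,river}; S4={west,upper}; S6={north,park}).
Every remaining group overlaps one of these, and no 4 of the listed groups are pairwise disjoint, so 3 is the maximum.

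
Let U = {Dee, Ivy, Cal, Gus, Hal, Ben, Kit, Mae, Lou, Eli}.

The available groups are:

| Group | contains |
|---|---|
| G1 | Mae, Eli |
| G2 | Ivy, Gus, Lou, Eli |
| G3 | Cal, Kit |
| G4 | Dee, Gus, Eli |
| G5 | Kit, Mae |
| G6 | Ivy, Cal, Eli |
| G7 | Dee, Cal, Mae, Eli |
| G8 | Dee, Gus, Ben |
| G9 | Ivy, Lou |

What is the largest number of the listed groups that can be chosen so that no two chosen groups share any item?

4

G1, G3, G8, G9 are pairwise disjoint (G1={Mae,Eli}; G3={Cal,Kit}; G8={Dee,Gus,Ben}; G9={Ivy,Lou}).
Every remaining group overlaps one of these, and no 5 of the listed groups are pairwise disjoint, so 4 is the maximum.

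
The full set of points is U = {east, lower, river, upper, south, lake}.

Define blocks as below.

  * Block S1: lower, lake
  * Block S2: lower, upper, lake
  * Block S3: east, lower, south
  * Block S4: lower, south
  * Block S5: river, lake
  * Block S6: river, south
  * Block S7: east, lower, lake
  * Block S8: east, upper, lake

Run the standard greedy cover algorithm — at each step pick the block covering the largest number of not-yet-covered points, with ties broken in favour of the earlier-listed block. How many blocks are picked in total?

3

Greedy: pick S2 (covers 3 new) → pick S3 (covers 2 new) → pick S5 (covers 1 new). Total picks: 3.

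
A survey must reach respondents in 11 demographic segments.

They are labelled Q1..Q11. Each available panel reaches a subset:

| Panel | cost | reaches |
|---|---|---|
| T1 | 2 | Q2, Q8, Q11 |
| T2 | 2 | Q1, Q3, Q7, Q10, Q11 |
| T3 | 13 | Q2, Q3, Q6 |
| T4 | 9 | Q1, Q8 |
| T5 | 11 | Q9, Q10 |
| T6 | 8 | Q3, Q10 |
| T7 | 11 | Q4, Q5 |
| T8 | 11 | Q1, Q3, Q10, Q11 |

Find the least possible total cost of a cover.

39

T1, T2, T3, T5, T7 together cover every segment (T1 ∪ T2 ∪ T3 ∪ T5 ∪ T7 = {Q1, Q2, Q3, Q4, Q5, Q6, Q7, Q8, Q9, Q10, Q11}); total cost 2 + 2 + 13 + 11 + 11 = 39.
No covering selection has total cost below 39.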